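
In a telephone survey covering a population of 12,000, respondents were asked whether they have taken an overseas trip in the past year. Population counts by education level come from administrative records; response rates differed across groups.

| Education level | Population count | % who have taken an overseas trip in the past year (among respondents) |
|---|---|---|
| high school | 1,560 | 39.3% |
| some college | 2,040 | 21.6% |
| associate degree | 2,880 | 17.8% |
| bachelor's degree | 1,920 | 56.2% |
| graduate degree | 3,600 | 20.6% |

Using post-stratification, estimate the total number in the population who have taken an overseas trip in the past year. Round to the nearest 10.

Apply each group's respondent rate to its population count:
  high school: 1,560 × 39.3% = 613.08
  some college: 2,040 × 21.6% = 440.64
  associate degree: 2,880 × 17.8% = 512.64
  bachelor's degree: 1,920 × 56.2% = 1079.04
  graduate degree: 3,600 × 20.6% = 741.6
Estimated total = 3387 → 3,390.

3,390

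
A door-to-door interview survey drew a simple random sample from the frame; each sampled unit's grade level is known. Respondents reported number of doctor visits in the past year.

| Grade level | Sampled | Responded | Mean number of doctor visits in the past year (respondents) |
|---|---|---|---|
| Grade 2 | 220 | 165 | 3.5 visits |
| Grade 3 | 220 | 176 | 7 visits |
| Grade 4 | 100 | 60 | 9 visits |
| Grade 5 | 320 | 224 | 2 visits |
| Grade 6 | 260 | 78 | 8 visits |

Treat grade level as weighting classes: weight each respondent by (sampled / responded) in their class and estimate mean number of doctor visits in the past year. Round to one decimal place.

5.3

Response rates by class: Grade 2 165/220 = 75%, Grade 3 176/220 = 80%, Grade 4 60/100 = 60%, Grade 5 224/320 = 70%, Grade 6 78/260 = 30%.
Weighting each respondent by the inverse class response rate inflates each class back to its sampled size, so the class weight is n_sampled:
  Grade 2: 220 × 3.5 = 770
  Grade 3: 220 × 7 = 1540
  Grade 4: 100 × 9 = 900
  Grade 5: 320 × 2 = 640
  Grade 6: 260 × 8 = 2080
Adjusted estimate = 5930 / 1,120 = 5.29464 → 5.3.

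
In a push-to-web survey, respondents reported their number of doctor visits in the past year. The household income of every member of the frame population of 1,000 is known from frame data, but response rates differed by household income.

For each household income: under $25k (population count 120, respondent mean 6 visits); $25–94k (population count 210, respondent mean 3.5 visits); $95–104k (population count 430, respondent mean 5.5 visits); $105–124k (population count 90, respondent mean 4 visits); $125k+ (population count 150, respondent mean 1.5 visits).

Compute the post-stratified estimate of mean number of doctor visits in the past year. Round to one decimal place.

4.4

Weight each group's respondent value by its population share:
  under $25k: (120/1,000) × 6 = 0.72
  $25–94k: (210/1,000) × 3.5 = 0.735
  $95–104k: (430/1,000) × 5.5 = 2.365
  $105–124k: (90/1,000) × 4 = 0.36
  $125k+: (150/1,000) × 1.5 = 0.225
Post-stratified estimate = 4.405 → 4.4.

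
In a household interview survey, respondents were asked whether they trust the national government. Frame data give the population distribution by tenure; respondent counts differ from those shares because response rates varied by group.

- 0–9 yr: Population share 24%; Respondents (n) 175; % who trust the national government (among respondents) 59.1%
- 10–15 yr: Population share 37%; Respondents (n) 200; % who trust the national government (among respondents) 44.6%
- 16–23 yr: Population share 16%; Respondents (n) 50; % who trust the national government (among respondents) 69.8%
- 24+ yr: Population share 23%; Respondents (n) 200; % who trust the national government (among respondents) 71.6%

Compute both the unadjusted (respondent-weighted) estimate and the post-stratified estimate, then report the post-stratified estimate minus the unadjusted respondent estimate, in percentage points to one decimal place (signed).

-1.0 percentage points

Without adjustment, the pooled respondent share is:
  (175/625)×59.1 + (200/625)×44.6 + (50/625)×69.8 + (200/625)×71.6 = 59.316%
Post-stratifying to population shares instead:
  0.24×59.1 + 0.37×44.6 + 0.16×69.8 + 0.23×71.6 = 58.322%
Difference = 58.322 − 59.316 = -0.994 pp.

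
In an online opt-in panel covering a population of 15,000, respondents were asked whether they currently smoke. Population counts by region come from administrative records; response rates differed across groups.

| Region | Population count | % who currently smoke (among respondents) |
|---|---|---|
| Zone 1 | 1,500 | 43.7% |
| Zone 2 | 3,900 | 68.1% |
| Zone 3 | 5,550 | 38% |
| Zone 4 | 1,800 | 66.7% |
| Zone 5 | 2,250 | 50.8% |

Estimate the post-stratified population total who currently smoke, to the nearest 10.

7,760

Estimated count per cell = population count × respondent percentage:
  Zone 1: 1,500 × 43.7% = 655.5
  Zone 2: 3,900 × 68.1% = 2655.9
  Zone 3: 5,550 × 38% = 2109
  Zone 4: 1,800 × 66.7% = 1200.6
  Zone 5: 2,250 × 50.8% = 1143
Estimated total = 7764 → 7,760.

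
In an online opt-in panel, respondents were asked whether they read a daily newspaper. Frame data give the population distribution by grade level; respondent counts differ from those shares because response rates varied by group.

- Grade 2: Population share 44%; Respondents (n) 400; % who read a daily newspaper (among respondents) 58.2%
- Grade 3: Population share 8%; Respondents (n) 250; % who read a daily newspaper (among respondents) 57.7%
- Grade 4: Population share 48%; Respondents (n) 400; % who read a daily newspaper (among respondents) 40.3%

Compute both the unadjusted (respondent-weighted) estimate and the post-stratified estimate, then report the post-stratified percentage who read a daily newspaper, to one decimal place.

49.6%

Naive respondent-only estimate (weights = respondent counts):
  (400/1050)×58.2 + (250/1050)×57.7 + (400/1050)×40.3 = 51.2619%
Reweighting by population grade level shares:
  0.44×58.2 + 0.08×57.7 + 0.48×40.3 = 49.568%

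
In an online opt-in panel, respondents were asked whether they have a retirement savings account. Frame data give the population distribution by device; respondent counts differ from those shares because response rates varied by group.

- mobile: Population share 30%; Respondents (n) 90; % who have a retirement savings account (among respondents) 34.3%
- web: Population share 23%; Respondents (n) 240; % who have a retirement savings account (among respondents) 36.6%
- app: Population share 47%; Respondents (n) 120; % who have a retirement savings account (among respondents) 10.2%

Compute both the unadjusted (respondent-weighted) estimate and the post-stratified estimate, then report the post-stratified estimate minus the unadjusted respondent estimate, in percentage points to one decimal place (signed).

-5.6 percentage points

Naive respondent-only estimate (weights = respondent counts):
  (90/450)×34.3 + (240/450)×36.6 + (120/450)×10.2 = 29.1%
Reweighting by population device shares:
  0.3×34.3 + 0.23×36.6 + 0.47×10.2 = 23.502%
Difference = 23.502 − 29.1 = -5.598 pp.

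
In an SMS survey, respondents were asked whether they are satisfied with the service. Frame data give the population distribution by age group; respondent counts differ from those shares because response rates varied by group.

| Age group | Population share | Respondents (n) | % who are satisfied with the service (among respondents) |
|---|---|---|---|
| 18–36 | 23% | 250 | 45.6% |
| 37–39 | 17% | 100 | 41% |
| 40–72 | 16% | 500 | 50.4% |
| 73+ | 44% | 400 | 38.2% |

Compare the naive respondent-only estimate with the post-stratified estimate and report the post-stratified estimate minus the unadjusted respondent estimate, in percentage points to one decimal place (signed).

Naive respondent-only estimate (weights = respondent counts):
  (250/1250)×45.6 + (100/1250)×41 + (500/1250)×50.4 + (400/1250)×38.2 = 44.784%
Post-stratified estimate weights by population shares:
  0.23×45.6 + 0.17×41 + 0.16×50.4 + 0.44×38.2 = 42.33%
Difference = 42.33 − 44.784 = -2.454 pp.

-2.5 percentage points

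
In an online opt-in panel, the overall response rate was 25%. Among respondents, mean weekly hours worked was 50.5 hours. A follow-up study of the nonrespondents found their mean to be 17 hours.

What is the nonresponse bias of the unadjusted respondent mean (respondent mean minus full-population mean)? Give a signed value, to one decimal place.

Nonresponse fraction = 1 − 0.25 = 0.75.
Bias = (nonresponse fraction) × (respondent mean − nonrespondent mean)
     = 0.75 × (50.5 − 17) = 0.75 × 33.5 = 25.125.

+25.1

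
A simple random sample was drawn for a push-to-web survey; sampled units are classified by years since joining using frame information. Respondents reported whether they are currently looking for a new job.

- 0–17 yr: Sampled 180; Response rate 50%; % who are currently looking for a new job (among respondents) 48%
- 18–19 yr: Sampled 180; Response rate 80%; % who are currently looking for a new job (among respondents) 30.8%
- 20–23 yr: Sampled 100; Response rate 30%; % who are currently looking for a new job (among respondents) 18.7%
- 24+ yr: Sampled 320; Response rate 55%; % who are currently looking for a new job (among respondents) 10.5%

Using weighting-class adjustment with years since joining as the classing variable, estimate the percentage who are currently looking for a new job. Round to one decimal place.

24.9%

With weight = n_sampled/n_responded per class, the weighted class total is n_sampled:
  0–17 yr: 180 × 48 = 8640
  18–19 yr: 180 × 30.8 = 5544
  20–23 yr: 100 × 18.7 = 1870
  24+ yr: 320 × 10.5 = 3360
Adjusted estimate = 19,414 / 780 = 24.8897 → 24.9%.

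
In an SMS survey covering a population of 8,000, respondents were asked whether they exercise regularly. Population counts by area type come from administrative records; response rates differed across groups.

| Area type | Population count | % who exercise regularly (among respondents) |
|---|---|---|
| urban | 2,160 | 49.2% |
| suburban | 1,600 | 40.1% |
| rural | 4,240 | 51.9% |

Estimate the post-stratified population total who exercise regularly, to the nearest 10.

Apply each group's respondent rate to its population count:
  urban: 2,160 × 49.2% = 1062.72
  suburban: 1,600 × 40.1% = 641.6
  rural: 4,240 × 51.9% = 2200.56
Estimated total = 3904.88 → 3,900.

3,900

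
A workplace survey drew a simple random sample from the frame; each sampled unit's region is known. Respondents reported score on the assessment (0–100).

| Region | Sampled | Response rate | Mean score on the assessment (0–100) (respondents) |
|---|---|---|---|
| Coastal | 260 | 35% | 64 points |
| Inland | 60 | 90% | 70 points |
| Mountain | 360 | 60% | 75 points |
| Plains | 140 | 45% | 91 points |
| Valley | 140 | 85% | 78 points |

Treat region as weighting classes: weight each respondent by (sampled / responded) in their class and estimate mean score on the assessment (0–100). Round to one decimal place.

Each respondent's weight = sampled/responded in their class; summing within a class gives n_sampled, so:
  Coastal: 260 × 64 = 16,640
  Inland: 60 × 70 = 4200
  Mountain: 360 × 75 = 27,000
  Plains: 140 × 91 = 12,740
  Valley: 140 × 78 = 10,920
Adjusted estimate = 71,500 / 960 = 74.4792 → 74.5.

74.5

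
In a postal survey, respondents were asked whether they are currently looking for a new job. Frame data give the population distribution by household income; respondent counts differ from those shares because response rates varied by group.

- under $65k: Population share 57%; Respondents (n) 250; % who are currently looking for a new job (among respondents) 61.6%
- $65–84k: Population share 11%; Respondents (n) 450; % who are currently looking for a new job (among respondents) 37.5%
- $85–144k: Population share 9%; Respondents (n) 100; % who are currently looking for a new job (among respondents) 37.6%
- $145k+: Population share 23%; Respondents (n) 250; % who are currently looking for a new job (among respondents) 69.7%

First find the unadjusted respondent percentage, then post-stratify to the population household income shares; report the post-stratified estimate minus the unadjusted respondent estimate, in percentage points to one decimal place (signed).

Without adjustment, the pooled respondent share is:
  (250/1050)×61.6 + (450/1050)×37.5 + (100/1050)×37.6 + (250/1050)×69.7 = 50.9143%
Reweighting by population household income shares:
  0.57×61.6 + 0.11×37.5 + 0.09×37.6 + 0.23×69.7 = 58.652%
Difference = 58.652 − 50.9143 = 7.7377 pp.

+7.7 percentage points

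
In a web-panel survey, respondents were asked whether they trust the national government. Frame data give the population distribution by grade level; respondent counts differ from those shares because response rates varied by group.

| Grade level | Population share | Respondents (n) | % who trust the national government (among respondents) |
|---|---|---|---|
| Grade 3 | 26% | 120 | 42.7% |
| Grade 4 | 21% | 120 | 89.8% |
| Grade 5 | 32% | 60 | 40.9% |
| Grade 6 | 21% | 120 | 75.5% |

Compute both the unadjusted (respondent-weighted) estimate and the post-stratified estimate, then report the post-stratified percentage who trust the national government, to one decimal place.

Without adjustment, the pooled respondent share is:
  (120/420)×42.7 + (120/420)×89.8 + (60/420)×40.9 + (120/420)×75.5 = 65.2714%
Post-stratifying to population shares instead:
  0.26×42.7 + 0.21×89.8 + 0.32×40.9 + 0.21×75.5 = 58.903%

58.9%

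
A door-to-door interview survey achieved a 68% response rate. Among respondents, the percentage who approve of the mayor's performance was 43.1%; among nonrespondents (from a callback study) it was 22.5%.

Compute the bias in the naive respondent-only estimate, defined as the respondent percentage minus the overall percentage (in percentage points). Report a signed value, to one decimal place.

+6.6 percentage points

Nonresponse fraction = 1 − 0.68 = 0.32.
Bias = (nonresponse fraction) × (respondent percentage − nonrespondent percentage)
     = 0.32 × (43.1 − 22.5) = 0.32 × 20.6 = 6.592.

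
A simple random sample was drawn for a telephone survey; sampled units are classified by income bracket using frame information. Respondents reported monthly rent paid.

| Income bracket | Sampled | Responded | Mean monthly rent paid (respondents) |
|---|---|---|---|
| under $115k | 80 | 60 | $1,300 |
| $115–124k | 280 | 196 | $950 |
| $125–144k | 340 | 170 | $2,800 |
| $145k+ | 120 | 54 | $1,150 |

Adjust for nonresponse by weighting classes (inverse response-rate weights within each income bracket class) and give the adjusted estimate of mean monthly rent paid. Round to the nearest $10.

$1,780

Response rates by class: under $115k 60/80 = 75%, $115–124k 196/280 = 70%, $125–144k 170/340 = 50%, $145k+ 54/120 = 45%.
Each respondent's weight = sampled/responded in their class; summing within a class gives n_sampled, so:
  under $115k: 80 × 1300 = 104,000
  $115–124k: 280 × 950 = 266,000
  $125–144k: 340 × 2800 = 952,000
  $145k+: 120 × 1150 = 138,000
Adjusted estimate = 1,460,000 / 820 = 1780.49 → $1,780.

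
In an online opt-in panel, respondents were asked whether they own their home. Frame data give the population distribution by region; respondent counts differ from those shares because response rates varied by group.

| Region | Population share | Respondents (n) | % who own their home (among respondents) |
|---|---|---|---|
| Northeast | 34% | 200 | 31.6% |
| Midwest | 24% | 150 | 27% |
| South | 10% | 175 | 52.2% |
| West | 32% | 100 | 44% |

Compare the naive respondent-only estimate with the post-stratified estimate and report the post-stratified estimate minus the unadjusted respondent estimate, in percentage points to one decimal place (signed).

-1.7 percentage points

Unadjusted (pooled respondent) estimate weights by respondent counts:
  (200/625)×31.6 + (150/625)×27 + (175/625)×52.2 + (100/625)×44 = 38.248%
Reweighting by population region shares:
  0.34×31.6 + 0.24×27 + 0.1×52.2 + 0.32×44 = 36.524%
Difference = 36.524 − 38.248 = -1.724 pp.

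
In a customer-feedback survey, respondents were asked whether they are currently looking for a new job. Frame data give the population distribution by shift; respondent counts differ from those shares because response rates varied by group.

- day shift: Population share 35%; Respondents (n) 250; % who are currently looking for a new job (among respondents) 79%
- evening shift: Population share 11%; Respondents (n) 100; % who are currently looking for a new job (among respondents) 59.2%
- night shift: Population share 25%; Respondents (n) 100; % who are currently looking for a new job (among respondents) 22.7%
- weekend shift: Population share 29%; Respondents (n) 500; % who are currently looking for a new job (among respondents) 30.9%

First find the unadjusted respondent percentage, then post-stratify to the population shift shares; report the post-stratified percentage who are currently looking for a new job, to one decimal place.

Without adjustment, the pooled respondent share is:
  (250/950)×79 + (100/950)×59.2 + (100/950)×22.7 + (500/950)×30.9 = 45.6737%
Post-stratified estimate weights by population shares:
  0.35×79 + 0.11×59.2 + 0.25×22.7 + 0.29×30.9 = 48.798%

48.8%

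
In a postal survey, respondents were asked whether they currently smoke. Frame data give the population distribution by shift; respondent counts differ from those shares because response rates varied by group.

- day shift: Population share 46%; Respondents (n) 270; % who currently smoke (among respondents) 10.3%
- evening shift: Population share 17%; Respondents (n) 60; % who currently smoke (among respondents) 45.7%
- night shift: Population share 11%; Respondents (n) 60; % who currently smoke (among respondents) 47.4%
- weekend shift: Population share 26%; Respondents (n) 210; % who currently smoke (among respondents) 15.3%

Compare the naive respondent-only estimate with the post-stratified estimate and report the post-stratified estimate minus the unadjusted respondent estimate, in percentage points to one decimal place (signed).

+2.4 percentage points

Unadjusted (pooled respondent) estimate weights by respondent counts:
  (270/600)×10.3 + (60/600)×45.7 + (60/600)×47.4 + (210/600)×15.3 = 19.3%
Reweighting by population shift shares:
  0.46×10.3 + 0.17×45.7 + 0.11×47.4 + 0.26×15.3 = 21.699%
Difference = 21.699 − 19.3 = 2.399 pp.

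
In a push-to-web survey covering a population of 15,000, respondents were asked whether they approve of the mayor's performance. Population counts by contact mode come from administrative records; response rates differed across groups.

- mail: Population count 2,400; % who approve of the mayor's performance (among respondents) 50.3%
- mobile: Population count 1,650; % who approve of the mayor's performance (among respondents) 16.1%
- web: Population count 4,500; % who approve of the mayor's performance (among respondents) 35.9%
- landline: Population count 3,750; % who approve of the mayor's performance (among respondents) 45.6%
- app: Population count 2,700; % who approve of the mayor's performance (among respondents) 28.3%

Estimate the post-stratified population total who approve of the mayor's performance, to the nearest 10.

5,560

Estimated count per cell = population count × respondent percentage:
  mail: 2,400 × 50.3% = 1207.2
  mobile: 1,650 × 16.1% = 265.65
  web: 4,500 × 35.9% = 1615.5
  landline: 3,750 × 45.6% = 1710
  app: 2,700 × 28.3% = 764.1
Estimated total = 5562.45 → 5,560.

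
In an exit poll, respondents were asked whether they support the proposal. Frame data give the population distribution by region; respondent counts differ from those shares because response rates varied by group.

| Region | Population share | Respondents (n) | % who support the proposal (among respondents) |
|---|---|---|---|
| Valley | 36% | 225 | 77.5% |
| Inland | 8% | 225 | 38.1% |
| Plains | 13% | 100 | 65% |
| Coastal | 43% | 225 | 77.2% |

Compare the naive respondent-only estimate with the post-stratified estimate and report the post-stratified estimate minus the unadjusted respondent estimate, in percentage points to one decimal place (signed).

+8.2 percentage points

Unadjusted (pooled respondent) estimate weights by respondent counts:
  (225/775)×77.5 + (225/775)×38.1 + (100/775)×65 + (225/775)×77.2 = 64.3613%
Post-stratified estimate weights by population shares:
  0.36×77.5 + 0.08×38.1 + 0.13×65 + 0.43×77.2 = 72.594%
Difference = 72.594 − 64.3613 = 8.2327 pp.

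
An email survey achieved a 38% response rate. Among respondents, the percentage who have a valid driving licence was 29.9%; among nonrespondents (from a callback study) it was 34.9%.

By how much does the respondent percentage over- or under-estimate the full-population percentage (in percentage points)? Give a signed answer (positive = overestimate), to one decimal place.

-3.1 percentage points

Nonresponse fraction = 1 − 0.38 = 0.62.
Bias = (nonresponse fraction) × (respondent percentage − nonrespondent percentage)
     = 0.62 × (29.9 − 34.9) = 0.62 × -5 = -3.1.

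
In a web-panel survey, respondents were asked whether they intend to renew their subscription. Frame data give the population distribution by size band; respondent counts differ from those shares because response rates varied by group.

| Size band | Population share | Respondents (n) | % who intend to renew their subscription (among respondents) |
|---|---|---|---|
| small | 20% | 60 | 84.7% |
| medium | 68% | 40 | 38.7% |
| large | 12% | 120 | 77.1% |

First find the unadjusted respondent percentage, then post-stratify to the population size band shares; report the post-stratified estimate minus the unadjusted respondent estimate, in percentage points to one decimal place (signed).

-19.7 percentage points

Without adjustment, the pooled respondent share is:
  (60/220)×84.7 + (40/220)×38.7 + (120/220)×77.1 = 72.1909%
Reweighting by population size band shares:
  0.2×84.7 + 0.68×38.7 + 0.12×77.1 = 52.508%
Difference = 52.508 − 72.1909 = -19.6829 pp.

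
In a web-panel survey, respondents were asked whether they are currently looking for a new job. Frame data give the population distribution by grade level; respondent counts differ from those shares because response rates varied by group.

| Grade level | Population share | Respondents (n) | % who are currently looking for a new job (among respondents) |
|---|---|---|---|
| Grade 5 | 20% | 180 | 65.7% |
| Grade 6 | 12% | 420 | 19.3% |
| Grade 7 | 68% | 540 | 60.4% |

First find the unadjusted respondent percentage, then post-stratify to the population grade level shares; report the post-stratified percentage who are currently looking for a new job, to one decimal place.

Unadjusted (pooled respondent) estimate weights by respondent counts:
  (180/1140)×65.7 + (420/1140)×19.3 + (540/1140)×60.4 = 46.0947%
Post-stratified estimate weights by population shares:
  0.2×65.7 + 0.12×19.3 + 0.68×60.4 = 56.528%

56.5%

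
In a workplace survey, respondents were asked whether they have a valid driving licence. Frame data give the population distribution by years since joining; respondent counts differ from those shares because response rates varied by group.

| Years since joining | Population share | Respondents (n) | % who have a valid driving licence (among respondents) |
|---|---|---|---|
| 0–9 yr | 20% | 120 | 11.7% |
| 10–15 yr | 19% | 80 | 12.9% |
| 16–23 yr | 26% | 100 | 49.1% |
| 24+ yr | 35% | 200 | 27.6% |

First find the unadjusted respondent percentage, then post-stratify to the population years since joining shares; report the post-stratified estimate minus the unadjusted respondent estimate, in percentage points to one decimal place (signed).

Unadjusted (pooled respondent) estimate weights by respondent counts:
  (120/500)×11.7 + (80/500)×12.9 + (100/500)×49.1 + (200/500)×27.6 = 25.732%
Post-stratified estimate weights by population shares:
  0.2×11.7 + 0.19×12.9 + 0.26×49.1 + 0.35×27.6 = 27.217%
Difference = 27.217 − 25.732 = 1.485 pp.

+1.5 percentage points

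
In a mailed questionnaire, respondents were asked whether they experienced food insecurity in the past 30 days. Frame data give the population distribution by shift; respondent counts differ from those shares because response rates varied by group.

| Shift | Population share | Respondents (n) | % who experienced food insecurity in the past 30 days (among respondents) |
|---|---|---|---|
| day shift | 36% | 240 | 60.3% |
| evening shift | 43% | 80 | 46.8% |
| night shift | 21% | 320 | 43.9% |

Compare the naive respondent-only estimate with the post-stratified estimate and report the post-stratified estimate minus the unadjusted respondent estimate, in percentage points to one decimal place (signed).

Unadjusted (pooled respondent) estimate weights by respondent counts:
  (240/640)×60.3 + (80/640)×46.8 + (320/640)×43.9 = 50.4125%
Reweighting by population shift shares:
  0.36×60.3 + 0.43×46.8 + 0.21×43.9 = 51.051%
Difference = 51.051 − 50.4125 = 0.6385 pp.

+0.6 percentage points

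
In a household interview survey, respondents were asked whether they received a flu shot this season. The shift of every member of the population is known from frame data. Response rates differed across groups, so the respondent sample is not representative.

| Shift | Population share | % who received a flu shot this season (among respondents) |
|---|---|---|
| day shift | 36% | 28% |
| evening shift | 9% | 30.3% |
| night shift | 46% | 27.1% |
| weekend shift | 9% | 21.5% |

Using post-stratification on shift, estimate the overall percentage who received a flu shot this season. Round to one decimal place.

Each cell contributes population-share × respondent value:
  day shift: 0.36 × 28 = 10.08
  evening shift: 0.09 × 30.3 = 2.727
  night shift: 0.46 × 27.1 = 12.466
  weekend shift: 0.09 × 21.5 = 1.935
Post-stratified estimate = 27.208 → 27.2%.

27.2%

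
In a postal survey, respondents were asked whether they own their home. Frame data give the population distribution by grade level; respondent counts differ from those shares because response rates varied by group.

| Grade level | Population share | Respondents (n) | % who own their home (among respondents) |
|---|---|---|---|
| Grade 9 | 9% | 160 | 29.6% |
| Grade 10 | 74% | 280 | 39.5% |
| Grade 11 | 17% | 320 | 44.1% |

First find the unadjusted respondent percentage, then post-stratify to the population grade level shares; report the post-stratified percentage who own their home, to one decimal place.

39.4%

Unadjusted (pooled respondent) estimate weights by respondent counts:
  (160/760)×29.6 + (280/760)×39.5 + (320/760)×44.1 = 39.3526%
Post-stratified estimate weights by population shares:
  0.09×29.6 + 0.74×39.5 + 0.17×44.1 = 39.391%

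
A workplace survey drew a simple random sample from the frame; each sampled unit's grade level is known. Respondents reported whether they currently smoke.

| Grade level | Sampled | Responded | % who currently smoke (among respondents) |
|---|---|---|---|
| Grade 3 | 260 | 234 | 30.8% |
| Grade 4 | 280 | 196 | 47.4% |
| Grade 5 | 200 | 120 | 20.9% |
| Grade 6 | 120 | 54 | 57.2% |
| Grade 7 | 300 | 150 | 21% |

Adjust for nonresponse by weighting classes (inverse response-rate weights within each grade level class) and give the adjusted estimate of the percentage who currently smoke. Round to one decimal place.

Class response rates: Grade 3 234/260 = 90%, Grade 4 196/280 = 70%, Grade 5 120/200 = 60%, Grade 6 54/120 = 45%, Grade 7 150/300 = 50%.
Each respondent's weight = sampled/responded in their class; summing within a class gives n_sampled, so:
  Grade 3: 260 × 30.8 = 8008
  Grade 4: 280 × 47.4 = 13,272
  Grade 5: 200 × 20.9 = 4180
  Grade 6: 120 × 57.2 = 6864
  Grade 7: 300 × 21 = 6300
Adjusted estimate = 38,624 / 1,160 = 33.2966 → 33.3%.

33.3%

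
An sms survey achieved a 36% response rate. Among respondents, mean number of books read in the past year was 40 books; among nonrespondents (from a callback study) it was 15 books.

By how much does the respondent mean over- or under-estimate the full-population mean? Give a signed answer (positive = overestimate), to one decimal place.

Nonresponse fraction = 1 − 0.36 = 0.64.
Bias = (nonresponse fraction) × (respondent mean − nonrespondent mean)
     = 0.64 × (40 − 15) = 0.64 × 25 = 16.

+16.0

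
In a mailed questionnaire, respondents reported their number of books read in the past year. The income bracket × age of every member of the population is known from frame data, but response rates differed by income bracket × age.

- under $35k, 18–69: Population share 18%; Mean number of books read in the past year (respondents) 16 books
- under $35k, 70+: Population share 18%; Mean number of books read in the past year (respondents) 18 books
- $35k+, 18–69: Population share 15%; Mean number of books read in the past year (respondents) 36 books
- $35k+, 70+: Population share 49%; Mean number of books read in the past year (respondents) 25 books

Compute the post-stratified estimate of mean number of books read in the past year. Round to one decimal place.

23.8

Weight each group's respondent value by its population share:
  under $35k, 18–69: 0.18 × 16 = 2.88
  under $35k, 70+: 0.18 × 18 = 3.24
  $35k+, 18–69: 0.15 × 36 = 5.4
  $35k+, 70+: 0.49 × 25 = 12.25
Post-stratified estimate = 23.77 → 23.8.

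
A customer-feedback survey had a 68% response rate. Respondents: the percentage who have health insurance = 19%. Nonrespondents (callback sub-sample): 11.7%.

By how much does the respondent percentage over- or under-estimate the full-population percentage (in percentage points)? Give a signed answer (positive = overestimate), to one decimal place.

+2.3 percentage points

Nonresponse fraction = 1 − 0.68 = 0.32.
Bias = (nonresponse fraction) × (respondent percentage − nonrespondent percentage)
     = 0.32 × (19 − 11.7) = 0.32 × 7.3 = 2.336.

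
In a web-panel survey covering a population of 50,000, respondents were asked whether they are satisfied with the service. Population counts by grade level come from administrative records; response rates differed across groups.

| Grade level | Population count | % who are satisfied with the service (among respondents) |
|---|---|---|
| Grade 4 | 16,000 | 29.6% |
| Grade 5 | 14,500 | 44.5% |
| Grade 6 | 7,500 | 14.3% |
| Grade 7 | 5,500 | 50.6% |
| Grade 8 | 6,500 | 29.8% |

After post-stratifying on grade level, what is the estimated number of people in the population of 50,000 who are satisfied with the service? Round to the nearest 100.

Estimated count per cell = population count × respondent percentage:
  Grade 4: 16,000 × 29.6% = 4736
  Grade 5: 14,500 × 44.5% = 6452.5
  Grade 6: 7,500 × 14.3% = 1072.5
  Grade 7: 5,500 × 50.6% = 2783
  Grade 8: 6,500 × 29.8% = 1937
Estimated total = 16,981 → 17,000.

17,000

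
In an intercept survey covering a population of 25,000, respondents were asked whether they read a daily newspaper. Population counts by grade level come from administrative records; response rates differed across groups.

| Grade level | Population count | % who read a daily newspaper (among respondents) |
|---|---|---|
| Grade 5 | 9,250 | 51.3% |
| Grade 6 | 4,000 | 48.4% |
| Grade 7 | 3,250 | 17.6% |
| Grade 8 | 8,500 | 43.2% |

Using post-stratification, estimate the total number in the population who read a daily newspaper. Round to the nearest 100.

10,900

Apply each group's respondent rate to its population count:
  Grade 5: 9,250 × 51.3% = 4745.25
  Grade 6: 4,000 × 48.4% = 1936
  Grade 7: 3,250 × 17.6% = 572
  Grade 8: 8,500 × 43.2% = 3672
Estimated total = 10925.2 → 10,900.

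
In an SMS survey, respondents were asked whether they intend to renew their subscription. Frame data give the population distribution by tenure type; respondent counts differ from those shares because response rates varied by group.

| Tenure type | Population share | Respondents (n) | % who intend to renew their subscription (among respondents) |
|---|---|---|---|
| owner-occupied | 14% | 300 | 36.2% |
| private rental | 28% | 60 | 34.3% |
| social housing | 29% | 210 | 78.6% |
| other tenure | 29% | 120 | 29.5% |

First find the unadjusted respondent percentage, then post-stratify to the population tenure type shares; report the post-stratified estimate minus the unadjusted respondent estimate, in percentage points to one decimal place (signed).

-1.8 percentage points

Unadjusted (pooled respondent) estimate weights by respondent counts:
  (300/690)×36.2 + (60/690)×34.3 + (210/690)×78.6 + (120/690)×29.5 = 47.7739%
Post-stratified estimate weights by population shares:
  0.14×36.2 + 0.28×34.3 + 0.29×78.6 + 0.29×29.5 = 46.021%
Difference = 46.021 − 47.7739 = -1.7529 pp.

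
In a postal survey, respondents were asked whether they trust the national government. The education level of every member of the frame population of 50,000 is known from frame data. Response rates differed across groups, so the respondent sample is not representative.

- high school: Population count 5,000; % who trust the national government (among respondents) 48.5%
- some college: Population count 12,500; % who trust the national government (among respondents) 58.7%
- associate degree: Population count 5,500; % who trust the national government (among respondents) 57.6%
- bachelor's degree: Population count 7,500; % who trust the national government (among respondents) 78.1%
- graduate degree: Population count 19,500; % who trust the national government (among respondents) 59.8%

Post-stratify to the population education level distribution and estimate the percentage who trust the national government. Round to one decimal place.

60.9%

Reweight to the known education level distribution:
  high school: (5,000/50,000) × 48.5 = 4.85
  some college: (12,500/50,000) × 58.7 = 14.675
  associate degree: (5,500/50,000) × 57.6 = 6.336
  bachelor's degree: (7,500/50,000) × 78.1 = 11.715
  graduate degree: (19,500/50,000) × 59.8 = 23.322
Post-stratified estimate = 60.898 → 60.9%.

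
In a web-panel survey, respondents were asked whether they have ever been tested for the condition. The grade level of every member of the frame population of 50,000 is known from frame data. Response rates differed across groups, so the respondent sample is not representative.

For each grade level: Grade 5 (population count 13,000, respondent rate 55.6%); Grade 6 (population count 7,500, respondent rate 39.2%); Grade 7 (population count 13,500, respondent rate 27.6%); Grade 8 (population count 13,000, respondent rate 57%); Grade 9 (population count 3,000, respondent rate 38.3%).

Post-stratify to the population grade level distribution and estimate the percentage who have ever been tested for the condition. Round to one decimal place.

44.9%

Each cell contributes population-share × respondent value:
  Grade 5: (13,000/50,000) × 55.6 = 14.456
  Grade 6: (7,500/50,000) × 39.2 = 5.88
  Grade 7: (13,500/50,000) × 27.6 = 7.452
  Grade 8: (13,000/50,000) × 57 = 14.82
  Grade 9: (3,000/50,000) × 38.3 = 2.298
Post-stratified estimate = 44.906 → 44.9%.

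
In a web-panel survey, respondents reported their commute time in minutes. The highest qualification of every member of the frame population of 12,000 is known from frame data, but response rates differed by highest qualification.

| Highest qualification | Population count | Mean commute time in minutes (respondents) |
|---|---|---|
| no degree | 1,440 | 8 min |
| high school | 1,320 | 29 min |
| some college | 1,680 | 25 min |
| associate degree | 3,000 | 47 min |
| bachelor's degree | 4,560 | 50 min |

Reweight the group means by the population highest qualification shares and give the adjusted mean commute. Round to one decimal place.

Post-stratification weights by population share, not respondent share:
  no degree: (1,440/12,000) × 8 = 0.96
  high school: (1,320/12,000) × 29 = 3.19
  some college: (1,680/12,000) × 25 = 3.5
  associate degree: (3,000/12,000) × 47 = 11.75
  bachelor's degree: (4,560/12,000) × 50 = 19
Post-stratified estimate = 38.4 → 38.4.

38.4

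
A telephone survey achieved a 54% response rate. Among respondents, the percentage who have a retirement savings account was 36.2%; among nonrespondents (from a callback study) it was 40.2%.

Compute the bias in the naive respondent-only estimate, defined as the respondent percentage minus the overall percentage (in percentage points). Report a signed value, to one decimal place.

Nonresponse fraction = 1 − 0.54 = 0.46.
Bias = (nonresponse fraction) × (respondent percentage − nonrespondent percentage)
     = 0.46 × (36.2 − 40.2) = 0.46 × -4 = -1.84.

-1.8 percentage points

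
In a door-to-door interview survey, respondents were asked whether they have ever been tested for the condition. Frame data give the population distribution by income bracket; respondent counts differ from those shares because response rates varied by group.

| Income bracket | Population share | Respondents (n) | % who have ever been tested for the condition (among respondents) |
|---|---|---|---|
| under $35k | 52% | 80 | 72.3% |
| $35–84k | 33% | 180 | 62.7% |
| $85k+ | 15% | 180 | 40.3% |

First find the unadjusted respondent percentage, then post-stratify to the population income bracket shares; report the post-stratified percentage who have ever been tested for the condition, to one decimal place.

Without adjustment, the pooled respondent share is:
  (80/440)×72.3 + (180/440)×62.7 + (180/440)×40.3 = 55.2818%
Post-stratifying to population shares instead:
  0.52×72.3 + 0.33×62.7 + 0.15×40.3 = 64.332%

64.3%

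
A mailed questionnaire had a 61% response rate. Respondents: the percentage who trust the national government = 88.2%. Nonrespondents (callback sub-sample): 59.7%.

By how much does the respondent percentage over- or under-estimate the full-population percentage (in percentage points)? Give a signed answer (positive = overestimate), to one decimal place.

Nonresponse fraction = 1 − 0.61 = 0.39.
Bias = (nonresponse fraction) × (respondent percentage − nonrespondent percentage)
     = 0.39 × (88.2 − 59.7) = 0.39 × 28.5 = 11.115.

+11.1 percentage points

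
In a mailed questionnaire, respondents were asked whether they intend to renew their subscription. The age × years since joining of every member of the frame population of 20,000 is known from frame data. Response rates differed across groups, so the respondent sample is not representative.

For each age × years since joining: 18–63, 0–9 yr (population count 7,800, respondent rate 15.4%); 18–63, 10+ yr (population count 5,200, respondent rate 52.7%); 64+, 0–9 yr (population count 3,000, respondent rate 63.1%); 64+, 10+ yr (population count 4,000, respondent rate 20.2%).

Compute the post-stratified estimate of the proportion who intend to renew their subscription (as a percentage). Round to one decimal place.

33.2%

Each cell contributes population-share × respondent value:
  18–63, 0–9 yr: (7,800/20,000) × 15.4 = 6.006
  18–63, 10+ yr: (5,200/20,000) × 52.7 = 13.702
  64+, 0–9 yr: (3,000/20,000) × 63.1 = 9.465
  64+, 10+ yr: (4,000/20,000) × 20.2 = 4.04
Post-stratified estimate = 33.213 → 33.2%.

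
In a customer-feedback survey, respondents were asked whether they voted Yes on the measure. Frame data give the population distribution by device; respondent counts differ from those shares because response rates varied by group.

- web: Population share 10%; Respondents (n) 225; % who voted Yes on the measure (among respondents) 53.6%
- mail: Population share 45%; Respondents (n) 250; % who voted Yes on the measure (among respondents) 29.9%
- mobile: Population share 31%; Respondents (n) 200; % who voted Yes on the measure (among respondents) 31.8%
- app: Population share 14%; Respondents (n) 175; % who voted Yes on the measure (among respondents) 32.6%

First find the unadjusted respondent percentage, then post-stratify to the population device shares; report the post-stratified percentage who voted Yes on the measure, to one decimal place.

33.2%

Unadjusted (pooled respondent) estimate weights by respondent counts:
  (225/850)×53.6 + (250/850)×29.9 + (200/850)×31.8 + (175/850)×32.6 = 37.1765%
Reweighting by population device shares:
  0.1×53.6 + 0.45×29.9 + 0.31×31.8 + 0.14×32.6 = 33.237%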